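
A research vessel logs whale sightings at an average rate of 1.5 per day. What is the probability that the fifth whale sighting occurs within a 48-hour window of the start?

Over the interval, μ = 1.5 × 2 = 3 (a 48-hour window = 2 days).
The fifth arrival falls in the interval iff at least 5 events occur there: P(S_5 ≤ t) = P(N ≥ 5) = 1 − P(N ≤ 4) ≈ 0.1847.

0.1847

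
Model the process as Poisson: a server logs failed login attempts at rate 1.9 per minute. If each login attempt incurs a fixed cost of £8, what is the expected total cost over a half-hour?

£456

E[N] = 1.9 × 30 = 57 (a half-hour = 30 minutes); E[cost] = 57 × £8 = £456.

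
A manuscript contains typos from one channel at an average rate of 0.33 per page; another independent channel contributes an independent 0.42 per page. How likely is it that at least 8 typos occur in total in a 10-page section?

0.4754

Independent Poisson processes superpose: combined rate λ = 0.33 + 0.42 = 0.75 per page.
Over the interval, μ = 0.75 × 10 = 7.5 (a 10-page section = 10 pages).
P(N ≥ 8) = 1 − P(N ≤ 7) ≈ 0.4754.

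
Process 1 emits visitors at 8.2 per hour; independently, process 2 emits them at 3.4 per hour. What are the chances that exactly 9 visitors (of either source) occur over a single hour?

Independent Poisson processes superpose: combined rate λ = 8.2 + 3.4 = 11.6 per hour.
So μ = 11.6.
P(N = 9) = e^(−11.6) · 11.6^9/9! ≈ 0.0961.

0.0961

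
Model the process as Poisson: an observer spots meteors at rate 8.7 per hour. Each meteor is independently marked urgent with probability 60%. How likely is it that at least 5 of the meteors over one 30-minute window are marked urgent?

Thinning: the meteors that are marked urgent themselves form a Poisson process with rate 0.6 × 8.7 = 5.22 per hour.
Over the interval, μ = 5.22 × 0.5 = 2.61 (a 30-minute window = 0.5 hours).
P(N ≥ 5) = 1 − P(N ≤ 4) ≈ 0.1240.

0.1240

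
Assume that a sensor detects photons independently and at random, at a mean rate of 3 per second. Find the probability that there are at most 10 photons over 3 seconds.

Over the interval, μ = 3 × 3 = 9 (3 seconds).
P(N ≤ 10) = Σ_{j=0}^{10} e^(−μ) μ^j/j! ≈ 0.7060.

0.7060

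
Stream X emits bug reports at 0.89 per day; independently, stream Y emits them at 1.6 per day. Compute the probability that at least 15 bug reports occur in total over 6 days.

Independent Poisson processes superpose: combined rate λ = 0.89 + 1.6 = 2.49 per day.
Over the interval, μ = 2.49 × 6 = 14.94 (6 days).
P(N ≥ 15) = 1 − P(N ≤ 14) ≈ 0.5282.

0.5282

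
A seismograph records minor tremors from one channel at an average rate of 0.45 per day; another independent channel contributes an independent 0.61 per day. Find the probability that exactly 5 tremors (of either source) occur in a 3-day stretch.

0.1127

Independent Poisson processes superpose: combined rate λ = 0.45 + 0.61 = 1.06 per day.
Over the interval, μ = 1.06 × 3 = 3.18 (a 3-day stretch = 3 days).
P(N = 5) = e^(−3.18) · 3.18^5/5! ≈ 0.1127.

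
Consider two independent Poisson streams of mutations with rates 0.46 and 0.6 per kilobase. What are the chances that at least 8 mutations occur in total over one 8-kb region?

Independent Poisson processes superpose: combined rate λ = 0.46 + 0.6 = 1.06 per kilobase.
Over the interval, μ = 1.06 × 8 = 8.48 (an 8-kb region = 8 kilobases).
P(N ≥ 8) = 1 − P(N ≤ 7) ≈ 0.6118.

0.6118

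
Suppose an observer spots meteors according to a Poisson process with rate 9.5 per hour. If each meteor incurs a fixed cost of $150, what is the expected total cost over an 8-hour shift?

E[N] = 9.5 × 8 = 76 (an 8-hour shift = 8 hours); E[cost] = 76 × $150 = $11400.

$11400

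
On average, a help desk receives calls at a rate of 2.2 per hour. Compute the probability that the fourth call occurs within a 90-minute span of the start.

Over the interval, μ = 2.2 × 1.5 = 3.3 (a 90-minute span = 1.5 hours).
The fourth arrival falls in the interval iff at least 4 events occur there: P(S_4 ≤ t) = P(N ≥ 4) = 1 − P(N ≤ 3) ≈ 0.4197.

0.4197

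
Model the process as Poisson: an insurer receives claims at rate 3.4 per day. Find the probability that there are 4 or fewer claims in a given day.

0.7442

With mean μ = 3.4 per day,
P(N ≤ 4) = Σ_{j=0}^{4} e^(−μ) μ^j/j! ≈ 0.7442.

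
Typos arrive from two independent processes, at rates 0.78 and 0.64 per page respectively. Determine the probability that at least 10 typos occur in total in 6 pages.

0.3496

Independent Poisson processes superpose: combined rate λ = 0.78 + 0.64 = 1.42 per page.
Over the interval, μ = 1.42 × 6 = 8.52 (6 pages).
P(N ≥ 10) = 1 − P(N ≤ 9) ≈ 0.3496.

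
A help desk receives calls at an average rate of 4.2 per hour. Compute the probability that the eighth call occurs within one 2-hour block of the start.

Over the interval, μ = 4.2 × 2 = 8.4 (a 2-hour block = 2 hours).
The eighth arrival falls in the interval iff at least 8 events occur there: P(S_8 ≤ t) = P(N ≥ 8) = 1 − P(N ≤ 7) ≈ 0.6013.

0.6013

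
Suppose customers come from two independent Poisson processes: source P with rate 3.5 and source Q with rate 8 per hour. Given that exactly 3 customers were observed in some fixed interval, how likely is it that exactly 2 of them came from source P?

Given the total, each event is independently from source P with probability p = λ_P/(λ_P+λ_Q) = 3.5/11.5 ≈ 0.3043.
So K ~ Binomial(3, 3.5/11.5): P(K = 2) = C(3,2) · (3.5/11.5)^2 · (8/11.5)^1 ≈ 0.1933.

0.1933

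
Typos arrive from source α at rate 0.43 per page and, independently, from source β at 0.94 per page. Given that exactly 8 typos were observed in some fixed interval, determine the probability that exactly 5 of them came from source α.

0.0551

Given the total, each event is independently from source α with probability p = λ_α/(λ_α+λ_β) = 0.43/1.37 ≈ 0.3139.
So K ~ Binomial(8, 0.43/1.37): P(K = 5) = C(8,5) · (0.43/1.37)^5 · (0.94/1.37)^3 ≈ 0.0551.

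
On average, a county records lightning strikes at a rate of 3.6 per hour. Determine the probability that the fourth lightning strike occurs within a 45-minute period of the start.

Over the interval, μ = 3.6 × 0.75 = 2.7 (a 45-minute period = 0.75 hours).
The fourth arrival falls in the interval iff at least 4 events occur there: P(S_4 ≤ t) = P(N ≥ 4) = 1 − P(N ≤ 3) ≈ 0.2859.

0.2859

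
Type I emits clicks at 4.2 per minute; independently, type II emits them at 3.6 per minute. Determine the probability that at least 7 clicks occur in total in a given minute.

0.6616

Independent Poisson processes superpose: combined rate λ = 4.2 + 3.6 = 7.8 per minute.
So μ = 7.8.
P(N ≥ 7) = 1 − P(N ≤ 6) ≈ 0.6616.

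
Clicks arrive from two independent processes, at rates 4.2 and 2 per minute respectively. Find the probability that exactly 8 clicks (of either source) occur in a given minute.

Independent Poisson processes superpose: combined rate λ = 4.2 + 2 = 6.2 per minute.
So μ = 6.2.
P(N = 8) = e^(−6.2) · 6.2^8/8! ≈ 0.1099.

0.1099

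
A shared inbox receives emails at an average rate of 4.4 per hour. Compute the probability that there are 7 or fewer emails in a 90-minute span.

0.6581

Over the interval, μ = 4.4 × 1.5 = 6.6 (a 90-minute span = 1.5 hours).
P(N ≤ 7) = Σ_{j=0}^{7} e^(−μ) μ^j/j! ≈ 0.6581.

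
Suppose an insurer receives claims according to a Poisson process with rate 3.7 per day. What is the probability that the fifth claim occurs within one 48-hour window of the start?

0.8605

Over the interval, μ = 3.7 × 2 = 7.4 (a 48-hour window = 2 days).
The fifth arrival falls in the interval iff at least 5 events occur there: P(S_5 ≤ t) = P(N ≥ 5) = 1 − P(N ≤ 4) ≈ 0.8605.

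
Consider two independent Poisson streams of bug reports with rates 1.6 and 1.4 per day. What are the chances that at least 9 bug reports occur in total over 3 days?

0.5443

Independent Poisson processes superpose: combined rate λ = 1.6 + 1.4 = 3 per day.
Over the interval, μ = 3 × 3 = 9 (3 days).
P(N ≥ 9) = 1 − P(N ≤ 8) ≈ 0.5443.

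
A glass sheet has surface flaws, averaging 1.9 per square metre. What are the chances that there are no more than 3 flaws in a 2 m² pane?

0.4735

Over the interval, μ = 1.9 × 2 = 3.8 (a 2 m² pane = 2 square metres).
P(N ≤ 3) = Σ_{j=0}^{3} e^(−μ) μ^j/j! ≈ 0.4735.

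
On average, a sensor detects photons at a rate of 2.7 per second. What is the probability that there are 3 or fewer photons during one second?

0.7141

With mean μ = 2.7 per second,
P(N ≤ 3) = Σ_{j=0}^{3} e^(−μ) μ^j/j! ≈ 0.7141.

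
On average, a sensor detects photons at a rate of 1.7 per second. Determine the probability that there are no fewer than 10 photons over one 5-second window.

0.3470

Over the interval, μ = 1.7 × 5 = 8.5 (a 5-second window = 5 seconds).
P(N ≥ 10) = 1 − P(N ≤ 9) = 1 − Σ_{j=0}^{9} e^(−μ) μ^j/j! ≈ 0.3470.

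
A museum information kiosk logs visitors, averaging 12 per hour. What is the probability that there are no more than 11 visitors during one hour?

With mean μ = 12 per hour,
P(N ≤ 11) = Σ_{j=0}^{11} e^(−μ) μ^j/j! ≈ 0.4616.

0.4616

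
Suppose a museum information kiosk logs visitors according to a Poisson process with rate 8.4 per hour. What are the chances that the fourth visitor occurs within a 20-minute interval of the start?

Over the interval, μ = 8.4 × 1/3 = 2.8 (a 20-minute interval = 1/3 hours).
The fourth arrival falls in the interval iff at least 4 events occur there: P(S_4 ≤ t) = P(N ≥ 4) = 1 − P(N ≤ 3) ≈ 0.3081.

0.3081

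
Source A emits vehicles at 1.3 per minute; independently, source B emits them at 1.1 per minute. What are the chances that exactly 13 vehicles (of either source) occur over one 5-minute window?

Independent Poisson processes superpose: combined rate λ = 1.3 + 1.1 = 2.4 per minute.
Over the interval, μ = 2.4 × 5 = 12 (a 5-minute window = 5 minutes).
P(N = 13) = e^(−12) · 12^13/13! ≈ 0.1056.

0.1056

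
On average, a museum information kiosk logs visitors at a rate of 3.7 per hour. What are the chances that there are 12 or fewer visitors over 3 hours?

0.6777

Over the interval, μ = 3.7 × 3 = 11.1 (3 hours).
P(N ≤ 12) = Σ_{j=0}^{12} e^(−μ) μ^j/j! ≈ 0.6777.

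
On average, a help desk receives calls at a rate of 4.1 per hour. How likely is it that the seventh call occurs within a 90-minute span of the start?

Over the interval, μ = 4.1 × 1.5 = 6.15 (a 90-minute span = 1.5 hours).
The seventh arrival falls in the interval iff at least 7 events occur there: P(S_7 ≤ t) = P(N ≥ 7) = 1 − P(N ≤ 6) ≈ 0.4178.

0.4178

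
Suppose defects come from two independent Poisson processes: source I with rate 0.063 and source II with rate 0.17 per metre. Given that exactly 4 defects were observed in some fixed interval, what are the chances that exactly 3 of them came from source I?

0.0577

Given the total, each event is independently from source I with probability p = λ_I/(λ_I+λ_II) = 0.063/0.233 ≈ 0.2704.
So K ~ Binomial(4, 0.063/0.233): P(K = 3) = C(4,3) · (0.063/0.233)^3 · (0.17/0.233)^1 ≈ 0.0577.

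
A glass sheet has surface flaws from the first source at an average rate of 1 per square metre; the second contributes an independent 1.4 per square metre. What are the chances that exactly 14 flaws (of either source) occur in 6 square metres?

Independent Poisson processes superpose: combined rate λ = 1 + 1.4 = 2.4 per square metre.
Over the interval, μ = 2.4 × 6 = 14.4 (6 square metres).
P(N = 14) = e^(−14.4) · 14.4^14/14! ≈ 0.1054.

0.1054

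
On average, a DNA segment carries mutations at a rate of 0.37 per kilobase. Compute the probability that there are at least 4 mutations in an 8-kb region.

0.3438

Over the interval, μ = 0.37 × 8 = 2.96 (an 8-kb region = 8 kilobases).
P(N ≥ 4) = 1 − P(N ≤ 3) = 1 − Σ_{j=0}^{3} e^(−μ) μ^j/j! ≈ 0.3438.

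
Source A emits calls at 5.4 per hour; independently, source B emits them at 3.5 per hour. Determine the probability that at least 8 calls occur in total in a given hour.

Independent Poisson processes superpose: combined rate λ = 5.4 + 3.5 = 8.9 per hour.
So μ = 8.9.
P(N ≥ 8) = 1 − P(N ≤ 7) ≈ 0.6643.

0.6643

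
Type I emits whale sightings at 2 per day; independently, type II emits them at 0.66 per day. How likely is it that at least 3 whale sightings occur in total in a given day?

Independent Poisson processes superpose: combined rate λ = 2 + 0.66 = 2.66 per day.
So μ = 2.66.
P(N ≥ 3) = 1 − P(N ≤ 2) ≈ 0.4965.

0.4965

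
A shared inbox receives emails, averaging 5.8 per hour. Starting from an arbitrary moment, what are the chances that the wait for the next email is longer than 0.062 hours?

The wait for the next event is exponential with rate λ = 5.8 per hour.
P(T > 0.062) = e^(−λt) = e^(−5.8 × 0.062) = e^(−0.3596) ≈ 0.6980.

0.6980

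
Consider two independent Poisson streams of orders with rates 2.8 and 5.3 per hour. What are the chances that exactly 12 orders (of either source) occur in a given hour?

0.0505

Independent Poisson processes superpose: combined rate λ = 2.8 + 5.3 = 8.1 per hour.
So μ = 8.1.
P(N = 12) = e^(−8.1) · 8.1^12/12! ≈ 0.0505.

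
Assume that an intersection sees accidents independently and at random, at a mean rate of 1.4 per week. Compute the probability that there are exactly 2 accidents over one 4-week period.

Over the interval, μ = 1.4 × 4 = 5.6 (a 4-week period = 4 weeks).
P(N = 2) = e^(−μ) μ^2/2! = e^(−5.6) · 5.6^2/2 ≈ 0.0580.

0.0580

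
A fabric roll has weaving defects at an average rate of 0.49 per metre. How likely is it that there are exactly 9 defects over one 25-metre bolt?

Over the interval, μ = 0.49 × 25 = 12.25 (a 25-metre bolt = 25 metres).
P(N = 9) = e^(−μ) μ^9/9! = e^(−12.25) · 12.25^9/362880 ≈ 0.0819.

0.0819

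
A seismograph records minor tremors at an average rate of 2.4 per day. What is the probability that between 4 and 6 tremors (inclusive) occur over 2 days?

0.4966

Over the interval, μ = 2.4 × 2 = 4.8 (2 days).
P(4 ≤ N ≤ 6) = Σ_{j=4}^{6} e^(−4.8) · 4.8^j/j! ≈ 0.4966.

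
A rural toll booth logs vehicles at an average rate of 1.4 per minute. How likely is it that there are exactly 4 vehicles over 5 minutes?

Over the interval, μ = 1.4 × 5 = 7 (5 minutes).
P(N = 4) = e^(−μ) μ^4/4! = e^(−7) · 7^4/24 ≈ 0.0912.

0.0912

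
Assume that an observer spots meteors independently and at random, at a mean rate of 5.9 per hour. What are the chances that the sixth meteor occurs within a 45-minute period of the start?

0.2843

Over the interval, μ = 5.9 × 0.75 = 4.425 (a 45-minute period = 0.75 hours).
The sixth arrival falls in the interval iff at least 6 events occur there: P(S_6 ≤ t) = P(N ≥ 6) = 1 − P(N ≤ 5) ≈ 0.2843.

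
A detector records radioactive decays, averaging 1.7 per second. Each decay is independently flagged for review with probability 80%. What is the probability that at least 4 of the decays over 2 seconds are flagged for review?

0.2903

Thinning: the decays that are flagged for review themselves form a Poisson process with rate 0.8 × 1.7 = 1.36 per second.
Over the interval, μ = 1.36 × 2 = 2.72 (2 seconds).
P(N ≥ 4) = 1 − P(N ≤ 3) ≈ 0.2903.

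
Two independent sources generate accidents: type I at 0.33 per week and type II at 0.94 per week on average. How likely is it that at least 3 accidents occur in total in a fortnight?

Independent Poisson processes superpose: combined rate λ = 0.33 + 0.94 = 1.27 per week.
Over the interval, μ = 1.27 × 2 = 2.54 (a fortnight = 2 weeks).
P(N ≥ 3) = 1 − P(N ≤ 2) ≈ 0.4664.

0.4664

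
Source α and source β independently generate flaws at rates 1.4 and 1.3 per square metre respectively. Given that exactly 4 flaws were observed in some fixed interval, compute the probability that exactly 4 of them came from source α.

Given the total, each event is independently from source α with probability p = λ_α/(λ_α+λ_β) = 1.4/2.7 ≈ 0.5185.
So K ~ Binomial(4, 1.4/2.7): P(K = 4) = C(4,4) · (1.4/2.7)^4 · (1.3/2.7)^0 ≈ 0.0723.

0.0723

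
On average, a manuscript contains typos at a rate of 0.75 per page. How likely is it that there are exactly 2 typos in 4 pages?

0.2240

Over the interval, μ = 0.75 × 4 = 3 (4 pages).
P(N = 2) = e^(−μ) μ^2/2! = e^(−3) · 3^2/2 ≈ 0.2240.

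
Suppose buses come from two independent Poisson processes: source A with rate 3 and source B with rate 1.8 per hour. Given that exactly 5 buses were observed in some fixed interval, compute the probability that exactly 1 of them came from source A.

0.0618

Given the total, each event is independently from source A with probability p = λ_A/(λ_A+λ_B) = 3/4.8 = 0.6250.
So K ~ Binomial(5, 3/4.8): P(K = 1) = C(5,1) · (3/4.8)^1 · (1.8/4.8)^4 ≈ 0.0618.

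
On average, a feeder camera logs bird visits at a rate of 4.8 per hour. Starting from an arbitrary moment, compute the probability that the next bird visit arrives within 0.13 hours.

0.4642

Inter-arrival times are exponential with rate λ = 4.8 per hour.
P(T ≤ 0.13) = 1 − e^(−λt) = 1 − e^(−4.8 × 0.13) = 1 − e^(−0.624) ≈ 0.4642.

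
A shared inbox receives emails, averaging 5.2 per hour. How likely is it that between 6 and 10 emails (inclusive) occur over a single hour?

0.4014

With mean μ = 5.2 per hour,
P(6 ≤ N ≤ 10) = Σ_{j=6}^{10} e^(−5.2) · 5.2^j/j! ≈ 0.4014.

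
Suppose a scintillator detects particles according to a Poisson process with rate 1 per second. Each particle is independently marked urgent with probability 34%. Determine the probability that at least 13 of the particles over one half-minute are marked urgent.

0.2278

Thinning: the particles that are marked urgent themselves form a Poisson process with rate 0.34 × 1 = 0.34 per second.
Over the interval, μ = 0.34 × 30 = 10.2 (a half-minute = 30 seconds).
P(N ≥ 13) = 1 − P(N ≤ 12) ≈ 0.2278.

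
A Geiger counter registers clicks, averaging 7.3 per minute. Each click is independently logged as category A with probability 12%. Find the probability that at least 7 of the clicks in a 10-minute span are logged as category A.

0.7705

Thinning: the clicks that are logged as category A themselves form a Poisson process with rate 0.12 × 7.3 = 0.876 per minute.
Over the interval, μ = 0.876 × 10 = 8.76 (a 10-minute span = 10 minutes).
P(N ≥ 7) = 1 − P(N ≤ 6) ≈ 0.7705.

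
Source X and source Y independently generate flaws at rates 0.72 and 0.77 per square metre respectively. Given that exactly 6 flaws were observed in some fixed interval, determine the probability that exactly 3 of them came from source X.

0.3114

Given the total, each event is independently from source X with probability p = λ_X/(λ_X+λ_Y) = 0.72/1.49 ≈ 0.4832.
So K ~ Binomial(6, 0.72/1.49): P(K = 3) = C(6,3) · (0.72/1.49)^3 · (0.77/1.49)^3 ≈ 0.3114.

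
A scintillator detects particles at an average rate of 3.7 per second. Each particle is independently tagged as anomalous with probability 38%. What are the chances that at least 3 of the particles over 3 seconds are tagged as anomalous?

Thinning: the particles that are tagged as anomalous themselves form a Poisson process with rate 0.38 × 3.7 = 1.406 per second.
Over the interval, μ = 1.406 × 3 = 4.218 (3 seconds).
P(N ≥ 3) = 1 − P(N ≤ 2) ≈ 0.7921.

0.7921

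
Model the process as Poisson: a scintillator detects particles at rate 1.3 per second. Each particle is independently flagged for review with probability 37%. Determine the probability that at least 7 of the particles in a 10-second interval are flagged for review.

Thinning: the particles that are flagged for review themselves form a Poisson process with rate 0.37 × 1.3 = 0.481 per second.
Over the interval, μ = 0.481 × 10 = 4.81 (a 10-second interval = 10 seconds).
P(N ≥ 7) = 1 − P(N ≤ 6) ≈ 0.2106.

0.2106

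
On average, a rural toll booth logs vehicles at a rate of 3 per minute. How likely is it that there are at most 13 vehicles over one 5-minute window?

Over the interval, μ = 3 × 5 = 15 (a 5-minute window = 5 minutes).
P(N ≤ 13) = Σ_{j=0}^{13} e^(−μ) μ^j/j! ≈ 0.3632.

0.3632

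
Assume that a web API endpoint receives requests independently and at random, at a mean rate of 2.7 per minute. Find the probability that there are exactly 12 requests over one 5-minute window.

Over the interval, μ = 2.7 × 5 = 13.5 (a 5-minute window = 5 minutes).
P(N = 12) = e^(−μ) μ^12/12! = e^(−13.5) · 13.5^12/479001600 ≈ 0.1049.

0.1049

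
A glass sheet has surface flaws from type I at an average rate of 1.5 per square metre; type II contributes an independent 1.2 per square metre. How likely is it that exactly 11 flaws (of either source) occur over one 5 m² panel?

Independent Poisson processes superpose: combined rate λ = 1.5 + 1.2 = 2.7 per square metre.
Over the interval, μ = 2.7 × 5 = 13.5 (a 5 m² panel = 5 square metres).
P(N = 11) = e^(−13.5) · 13.5^11/11! ≈ 0.0932.

0.0932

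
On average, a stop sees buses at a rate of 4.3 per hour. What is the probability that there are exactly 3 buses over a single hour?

With mean μ = 4.3 per hour,
P(N = 3) = e^(−μ) μ^3/3! = e^(−4.3) · 4.3^3/6 ≈ 0.1798.

0.1798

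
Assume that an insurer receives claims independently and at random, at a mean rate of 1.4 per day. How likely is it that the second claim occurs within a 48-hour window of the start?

Over the interval, μ = 1.4 × 2 = 2.8 (a 48-hour window = 2 days).
The second arrival falls in the interval iff at least 2 events occur there: P(S_2 ≤ t) = P(N ≥ 2) = 1 − P(N ≤ 1) ≈ 0.7689.

0.7689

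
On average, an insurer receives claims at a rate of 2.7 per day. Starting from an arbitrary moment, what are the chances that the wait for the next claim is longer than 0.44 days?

The wait for the next event is exponential with rate λ = 2.7 per day.
P(T > 0.44) = e^(−λt) = e^(−2.7 × 0.44) = e^(−1.188) ≈ 0.3048.

0.3048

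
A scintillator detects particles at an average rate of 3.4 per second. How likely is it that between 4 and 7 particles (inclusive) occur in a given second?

0.4186

With mean μ = 3.4 per second,
P(4 ≤ N ≤ 7) = Σ_{j=4}^{7} e^(−3.4) · 3.4^j/j! ≈ 0.4186.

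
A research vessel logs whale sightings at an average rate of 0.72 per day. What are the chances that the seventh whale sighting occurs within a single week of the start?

0.2437

Over the interval, μ = 0.72 × 7 = 5.04 (a week = 7 days).
The seventh arrival falls in the interval iff at least 7 events occur there: P(S_7 ≤ t) = P(N ≥ 7) = 1 − P(N ≤ 6) ≈ 0.2437.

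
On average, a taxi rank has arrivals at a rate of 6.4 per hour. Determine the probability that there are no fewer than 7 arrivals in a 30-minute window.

0.0446

Over the interval, μ = 6.4 × 0.5 = 3.2 (a 30-minute window = 0.5 hours).
P(N ≥ 7) = 1 − P(N ≤ 6) = 1 − Σ_{j=0}^{6} e^(−μ) μ^j/j! ≈ 0.0446.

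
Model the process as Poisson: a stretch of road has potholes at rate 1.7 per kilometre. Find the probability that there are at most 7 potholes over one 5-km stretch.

Over the interval, μ = 1.7 × 5 = 8.5 (a 5-km stretch = 5 kilometres).
P(N ≤ 7) = Σ_{j=0}^{7} e^(−μ) μ^j/j! ≈ 0.3856.

0.3856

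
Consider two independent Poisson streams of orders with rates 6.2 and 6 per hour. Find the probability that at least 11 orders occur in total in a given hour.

Independent Poisson processes superpose: combined rate λ = 6.2 + 6 = 12.2 per hour.
So μ = 12.2.
P(N ≥ 11) = 1 − P(N ≤ 10) ≈ 0.6734.

0.6734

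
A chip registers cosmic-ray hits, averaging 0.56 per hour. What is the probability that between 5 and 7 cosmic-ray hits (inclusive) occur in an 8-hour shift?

0.3791

Over the interval, μ = 0.56 × 8 = 4.48 (an 8-hour shift = 8 hours).
P(5 ≤ N ≤ 7) = Σ_{j=5}^{7} e^(−4.48) · 4.48^j/j! ≈ 0.3791.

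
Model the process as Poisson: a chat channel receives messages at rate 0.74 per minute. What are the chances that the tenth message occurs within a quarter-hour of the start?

Over the interval, μ = 0.74 × 15 = 11.1 (a quarter-hour = 15 minutes).
The tenth arrival falls in the interval iff at least 10 events occur there: P(S_10 ≤ t) = P(N ≥ 10) = 1 − P(N ≤ 9) ≈ 0.6702.

0.6702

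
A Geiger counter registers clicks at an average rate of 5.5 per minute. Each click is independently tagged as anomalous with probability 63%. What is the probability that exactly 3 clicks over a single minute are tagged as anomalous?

Thinning: the clicks that are tagged as anomalous themselves form a Poisson process with rate 0.63 × 5.5 = 3.465 per minute.
So μ = 3.465.
P(N = 3) = e^(−3.465) · 3.465^3/3! ≈ 0.2168.

0.2168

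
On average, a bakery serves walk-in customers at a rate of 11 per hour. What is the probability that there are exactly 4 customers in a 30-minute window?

0.1558

Over the interval, μ = 11 × 0.5 = 5.5 (a 30-minute window = 0.5 hours).
P(N = 4) = e^(−μ) μ^4/4! = e^(−5.5) · 5.5^4/24 ≈ 0.1558.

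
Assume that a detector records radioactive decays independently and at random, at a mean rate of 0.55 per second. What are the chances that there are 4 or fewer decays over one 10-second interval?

Over the interval, μ = 0.55 × 10 = 5.5 (a 10-second interval = 10 seconds).
P(N ≤ 4) = Σ_{j=0}^{4} e^(−μ) μ^j/j! ≈ 0.3575.

0.3575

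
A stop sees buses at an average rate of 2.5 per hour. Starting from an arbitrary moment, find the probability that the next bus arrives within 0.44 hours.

0.6671

Inter-arrival times are exponential with rate λ = 2.5 per hour.
P(T ≤ 0.44) = 1 − e^(−λt) = 1 − e^(−2.5 × 0.44) = 1 − e^(−1.1) ≈ 0.6671.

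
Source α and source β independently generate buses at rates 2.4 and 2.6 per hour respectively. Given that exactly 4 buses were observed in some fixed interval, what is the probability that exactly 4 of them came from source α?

Given the total, each event is independently from source α with probability p = λ_α/(λ_α+λ_β) = 2.4/5 = 0.4800.
So K ~ Binomial(4, 2.4/5): P(K = 4) = C(4,4) · (2.4/5)^4 · (2.6/5)^0 ≈ 0.0531.

0.0531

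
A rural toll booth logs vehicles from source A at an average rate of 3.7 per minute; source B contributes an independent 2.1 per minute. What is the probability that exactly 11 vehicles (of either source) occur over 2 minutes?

0.1175

Independent Poisson processes superpose: combined rate λ = 3.7 + 2.1 = 5.8 per minute.
Over the interval, μ = 5.8 × 2 = 11.6 (2 minutes).
P(N = 11) = e^(−11.6) · 11.6^11/11! ≈ 0.1175.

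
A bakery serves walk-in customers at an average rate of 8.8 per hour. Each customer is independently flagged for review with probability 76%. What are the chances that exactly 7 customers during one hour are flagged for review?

0.1479

Thinning: the customers that are flagged for review themselves form a Poisson process with rate 0.76 × 8.8 = 6.688 per hour.
So μ = 6.688.
P(N = 7) = e^(−6.688) · 6.688^7/7! ≈ 0.1479.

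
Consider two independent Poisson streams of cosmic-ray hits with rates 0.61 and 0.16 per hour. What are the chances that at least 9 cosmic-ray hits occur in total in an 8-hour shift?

Independent Poisson processes superpose: combined rate λ = 0.61 + 0.16 = 0.77 per hour.
Over the interval, μ = 0.77 × 8 = 6.16 (an 8-hour shift = 8 hours).
P(N ≥ 9) = 1 − P(N ≤ 8) ≈ 0.1697.

0.1697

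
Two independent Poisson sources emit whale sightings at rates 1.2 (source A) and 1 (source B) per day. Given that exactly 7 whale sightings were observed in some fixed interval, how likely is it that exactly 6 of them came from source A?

Given the total, each event is independently from source A with probability p = λ_A/(λ_A+λ_B) = 1.2/2.2 ≈ 0.5455.
So K ~ Binomial(7, 1.2/2.2): P(K = 6) = C(7,6) · (1.2/2.2)^6 · (1/2.2)^1 ≈ 0.0838.

0.0838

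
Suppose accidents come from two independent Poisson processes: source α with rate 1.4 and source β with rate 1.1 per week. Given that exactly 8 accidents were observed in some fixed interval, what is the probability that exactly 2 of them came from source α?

0.0637

Given the total, each event is independently from source α with probability p = λ_α/(λ_α+λ_β) = 1.4/2.5 = 0.5600.
So K ~ Binomial(8, 1.4/2.5): P(K = 2) = C(8,2) · (1.4/2.5)^2 · (1.1/2.5)^6 ≈ 0.0637.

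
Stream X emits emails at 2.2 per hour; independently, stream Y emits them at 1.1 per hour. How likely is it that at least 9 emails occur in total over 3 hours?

Independent Poisson processes superpose: combined rate λ = 2.2 + 1.1 = 3.3 per hour.
Over the interval, μ = 3.3 × 3 = 9.9 (3 hours).
P(N ≥ 9) = 1 − P(N ≤ 8) ≈ 0.6558.

0.6558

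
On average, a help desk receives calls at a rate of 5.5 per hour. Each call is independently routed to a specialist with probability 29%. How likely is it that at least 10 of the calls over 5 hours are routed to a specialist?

0.2803

Thinning: the calls that are routed to a specialist themselves form a Poisson process with rate 0.29 × 5.5 = 1.595 per hour.
Over the interval, μ = 1.595 × 5 = 7.975 (5 hours).
P(N ≥ 10) = 1 − P(N ≤ 9) ≈ 0.2803.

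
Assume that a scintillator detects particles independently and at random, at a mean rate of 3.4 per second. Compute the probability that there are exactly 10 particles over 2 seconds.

0.0649

Over the interval, μ = 3.4 × 2 = 6.8 (2 seconds).
P(N = 10) = e^(−μ) μ^10/10! = e^(−6.8) · 6.8^10/3628800 ≈ 0.0649.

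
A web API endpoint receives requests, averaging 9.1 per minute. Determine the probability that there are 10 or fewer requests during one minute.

With mean μ = 9.1 per minute,
P(N ≤ 10) = Σ_{j=0}^{10} e^(−μ) μ^j/j! ≈ 0.6941.

0.6941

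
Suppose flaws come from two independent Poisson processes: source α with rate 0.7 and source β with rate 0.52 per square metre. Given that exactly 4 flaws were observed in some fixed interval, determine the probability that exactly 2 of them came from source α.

Given the total, each event is independently from source α with probability p = λ_α/(λ_α+λ_β) = 0.7/1.22 ≈ 0.5738.
So K ~ Binomial(4, 0.7/1.22): P(K = 2) = C(4,2) · (0.7/1.22)^2 · (0.52/1.22)^2 ≈ 0.3589.

0.3589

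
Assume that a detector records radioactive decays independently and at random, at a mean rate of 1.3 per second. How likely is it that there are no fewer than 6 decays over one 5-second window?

0.6310

Over the interval, μ = 1.3 × 5 = 6.5 (a 5-second window = 5 seconds).
P(N ≥ 6) = 1 − P(N ≤ 5) = 1 − Σ_{j=0}^{5} e^(−μ) μ^j/j! ≈ 0.6310.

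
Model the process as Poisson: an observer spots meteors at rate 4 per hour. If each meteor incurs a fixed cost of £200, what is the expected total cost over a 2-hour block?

£1600

E[N] = 4 × 2 = 8 (a 2-hour block = 2 hours); E[cost] = 8 × £200 = £1600.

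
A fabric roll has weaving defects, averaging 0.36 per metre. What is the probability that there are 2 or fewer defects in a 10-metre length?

Over the interval, μ = 0.36 × 10 = 3.6 (a 10-metre length = 10 metres).
P(N ≤ 2) = Σ_{j=0}^{2} e^(−μ) μ^j/j! ≈ 0.3027.

0.3027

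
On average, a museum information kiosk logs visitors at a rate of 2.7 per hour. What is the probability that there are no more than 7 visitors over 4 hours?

0.1566

Over the interval, μ = 2.7 × 4 = 10.8 (4 hours).
P(N ≤ 7) = Σ_{j=0}^{7} e^(−μ) μ^j/j! ≈ 0.1566.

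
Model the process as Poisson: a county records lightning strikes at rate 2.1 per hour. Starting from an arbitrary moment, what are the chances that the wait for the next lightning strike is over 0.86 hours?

0.1643

The wait for the next event is exponential with rate λ = 2.1 per hour.
P(T > 0.86) = e^(−λt) = e^(−2.1 × 0.86) = e^(−1.806) ≈ 0.1643.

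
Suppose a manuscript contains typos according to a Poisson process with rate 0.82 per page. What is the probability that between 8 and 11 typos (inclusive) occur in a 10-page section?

0.4477

Over the interval, μ = 0.82 × 10 = 8.2 (a 10-page section = 10 pages).
P(8 ≤ N ≤ 11) = Σ_{j=8}^{11} e^(−8.2) · 8.2^j/j! ≈ 0.4477.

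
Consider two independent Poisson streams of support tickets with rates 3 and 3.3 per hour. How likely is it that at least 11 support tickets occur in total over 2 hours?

Independent Poisson processes superpose: combined rate λ = 3 + 3.3 = 6.3 per hour.
Over the interval, μ = 6.3 × 2 = 12.6 (2 hours).
P(N ≥ 11) = 1 − P(N ≤ 10) ≈ 0.7124.

0.7124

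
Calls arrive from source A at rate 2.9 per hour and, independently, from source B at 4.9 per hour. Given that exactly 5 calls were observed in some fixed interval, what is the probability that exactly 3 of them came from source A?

Given the total, each event is independently from source A with probability p = λ_A/(λ_A+λ_B) = 2.9/7.8 ≈ 0.3718.
So K ~ Binomial(5, 2.9/7.8): P(K = 3) = C(5,3) · (2.9/7.8)^3 · (4.9/7.8)^2 ≈ 0.2028.

0.2028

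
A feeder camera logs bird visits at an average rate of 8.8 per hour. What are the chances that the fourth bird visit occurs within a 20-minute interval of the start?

0.3378

Over the interval, μ = 8.8 × 1/3 ≈ 2.93333 (a 20-minute interval = 1/3 hours).
The fourth arrival falls in the interval iff at least 4 events occur there: P(S_4 ≤ t) = P(N ≥ 4) = 1 − P(N ≤ 3) ≈ 0.3378.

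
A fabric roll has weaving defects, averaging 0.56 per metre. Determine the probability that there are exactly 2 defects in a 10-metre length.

Over the interval, μ = 0.56 × 10 = 5.6 (a 10-metre length = 10 metres).
P(N = 2) = e^(−μ) μ^2/2! = e^(−5.6) · 5.6^2/2 ≈ 0.0580.

0.0580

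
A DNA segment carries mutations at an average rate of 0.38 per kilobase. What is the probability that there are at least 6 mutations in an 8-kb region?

0.0880

Over the interval, μ = 0.38 × 8 = 3.04 (an 8-kb region = 8 kilobases).
P(N ≥ 6) = 1 − P(N ≤ 5) = 1 − Σ_{j=0}^{5} e^(−μ) μ^j/j! ≈ 0.0880.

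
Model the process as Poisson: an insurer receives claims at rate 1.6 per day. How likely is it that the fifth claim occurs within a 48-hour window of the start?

Over the interval, μ = 1.6 × 2 = 3.2 (a 48-hour window = 2 days).
The fifth arrival falls in the interval iff at least 5 events occur there: P(S_5 ≤ t) = P(N ≥ 5) = 1 − P(N ≤ 4) ≈ 0.2194.

0.2194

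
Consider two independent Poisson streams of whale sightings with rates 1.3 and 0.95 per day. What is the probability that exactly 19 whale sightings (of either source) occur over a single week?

Independent Poisson processes superpose: combined rate λ = 1.3 + 0.95 = 2.25 per day.
Over the interval, μ = 2.25 × 7 = 15.75 (a week = 7 days).
P(N = 19) = e^(−15.75) · 15.75^19/19! ≈ 0.0665.

0.0665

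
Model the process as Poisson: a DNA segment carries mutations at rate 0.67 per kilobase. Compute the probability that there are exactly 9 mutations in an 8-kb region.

Over the interval, μ = 0.67 × 8 = 5.36 (an 8-kb region = 8 kilobases).
P(N = 9) = e^(−μ) μ^9/9! = e^(−5.36) · 5.36^9/362880 ≈ 0.0473.

0.0473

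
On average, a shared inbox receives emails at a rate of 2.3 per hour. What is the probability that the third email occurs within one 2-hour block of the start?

0.8374

Over the interval, μ = 2.3 × 2 = 4.6 (a 2-hour block = 2 hours).
The third arrival falls in the interval iff at least 3 events occur there: P(S_3 ≤ t) = P(N ≥ 3) = 1 − P(N ≤ 2) ≈ 0.8374.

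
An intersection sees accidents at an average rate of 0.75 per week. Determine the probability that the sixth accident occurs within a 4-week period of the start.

Over the interval, μ = 0.75 × 4 = 3 (a 4-week period = 4 weeks).
The sixth arrival falls in the interval iff at least 6 events occur there: P(S_6 ≤ t) = P(N ≥ 6) = 1 − P(N ≤ 5) ≈ 0.0839.

0.0839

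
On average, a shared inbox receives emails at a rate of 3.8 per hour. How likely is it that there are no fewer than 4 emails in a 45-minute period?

Over the interval, μ = 3.8 × 0.75 = 2.85 (a 45-minute period = 0.75 hours).
P(N ≥ 4) = 1 − P(N ≤ 3) = 1 − Σ_{j=0}^{3} e^(−μ) μ^j/j! ≈ 0.3192.

0.3192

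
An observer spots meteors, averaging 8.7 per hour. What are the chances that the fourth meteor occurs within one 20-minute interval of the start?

Over the interval, μ = 8.7 × 1/3 = 2.9 (a 20-minute interval = 1/3 hours).
The fourth arrival falls in the interval iff at least 4 events occur there: P(S_4 ≤ t) = P(N ≥ 4) = 1 − P(N ≤ 3) ≈ 0.3304.

0.3304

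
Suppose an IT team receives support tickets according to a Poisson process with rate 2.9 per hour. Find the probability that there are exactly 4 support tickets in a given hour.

With mean μ = 2.9 per hour,
P(N = 4) = e^(−μ) μ^4/4! = e^(−2.9) · 2.9^4/24 ≈ 0.1622.

0.1622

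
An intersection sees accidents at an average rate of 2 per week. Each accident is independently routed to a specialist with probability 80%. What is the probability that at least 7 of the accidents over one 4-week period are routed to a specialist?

0.4577

Thinning: the accidents that are routed to a specialist themselves form a Poisson process with rate 0.8 × 2 = 1.6 per week.
Over the interval, μ = 1.6 × 4 = 6.4 (a 4-week period = 4 weeks).
P(N ≥ 7) = 1 − P(N ≤ 6) ≈ 0.4577.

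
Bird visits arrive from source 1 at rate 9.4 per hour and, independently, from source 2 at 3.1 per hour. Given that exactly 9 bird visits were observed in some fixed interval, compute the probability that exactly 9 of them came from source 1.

Given the total, each event is independently from source 1 with probability p = λ_1/(λ_1+λ_2) = 9.4/12.5 = 0.7520.
So K ~ Binomial(9, 9.4/12.5): P(K = 9) = C(9,9) · (9.4/12.5)^9 · (3.1/12.5)^0 ≈ 0.0769.

0.0769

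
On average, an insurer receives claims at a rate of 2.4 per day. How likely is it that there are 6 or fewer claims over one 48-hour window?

0.7908

Over the interval, μ = 2.4 × 2 = 4.8 (a 48-hour window = 2 days).
P(N ≤ 6) = Σ_{j=0}^{6} e^(−μ) μ^j/j! ≈ 0.7908.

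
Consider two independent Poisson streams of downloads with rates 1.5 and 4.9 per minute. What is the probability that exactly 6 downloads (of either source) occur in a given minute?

Independent Poisson processes superpose: combined rate λ = 1.5 + 4.9 = 6.4 per minute.
So μ = 6.4.
P(N = 6) = e^(−6.4) · 6.4^6/6! ≈ 0.1586.

0.1586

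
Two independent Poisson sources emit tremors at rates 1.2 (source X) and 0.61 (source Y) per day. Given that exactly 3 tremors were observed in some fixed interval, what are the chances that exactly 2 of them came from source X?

Given the total, each event is independently from source X with probability p = λ_X/(λ_X+λ_Y) = 1.2/1.81 ≈ 0.6630.
So K ~ Binomial(3, 1.2/1.81): P(K = 2) = C(3,2) · (1.2/1.81)^2 · (0.61/1.81)^1 ≈ 0.4444.

0.4444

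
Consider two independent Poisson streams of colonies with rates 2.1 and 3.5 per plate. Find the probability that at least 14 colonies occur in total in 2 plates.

Independent Poisson processes superpose: combined rate λ = 2.1 + 3.5 = 5.6 per plate.
Over the interval, μ = 5.6 × 2 = 11.2 (2 plates).
P(N ≥ 14) = 1 − P(N ≤ 13) ≈ 0.2376.

0.2376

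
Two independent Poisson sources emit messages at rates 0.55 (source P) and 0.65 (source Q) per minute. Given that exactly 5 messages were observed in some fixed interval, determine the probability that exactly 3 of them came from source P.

Given the total, each event is independently from source P with probability p = λ_P/(λ_P+λ_Q) = 0.55/1.2 ≈ 0.4583.
So K ~ Binomial(5, 0.55/1.2): P(K = 3) = C(5,3) · (0.55/1.2)^3 · (0.65/1.2)^2 ≈ 0.2825.

0.2825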